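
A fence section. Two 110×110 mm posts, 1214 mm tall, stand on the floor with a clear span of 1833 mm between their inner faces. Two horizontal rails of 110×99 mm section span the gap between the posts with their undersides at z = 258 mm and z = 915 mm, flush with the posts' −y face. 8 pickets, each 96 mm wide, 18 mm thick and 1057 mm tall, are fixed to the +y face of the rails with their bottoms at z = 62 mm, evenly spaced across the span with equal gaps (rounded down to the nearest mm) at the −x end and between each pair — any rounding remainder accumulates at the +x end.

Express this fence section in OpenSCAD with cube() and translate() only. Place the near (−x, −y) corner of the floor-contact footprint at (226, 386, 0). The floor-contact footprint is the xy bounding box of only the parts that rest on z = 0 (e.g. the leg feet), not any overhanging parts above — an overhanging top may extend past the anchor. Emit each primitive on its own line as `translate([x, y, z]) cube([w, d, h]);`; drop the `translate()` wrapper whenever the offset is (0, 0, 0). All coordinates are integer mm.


translate([226, 386, 0]) cube([110, 110, 1214]);
translate([2169, 386, 0]) cube([110, 110, 1214]);
translate([336, 386, 258]) cube([1833, 110, 99]);
translate([336, 386, 915]) cube([1833, 110, 99]);
translate([454, 496, 62]) cube([96, 18, 1057]);
translate([668, 496, 62]) cube([96, 18, 1057]);
translate([882, 496, 62]) cube([96, 18, 1057]);
translate([1096, 496, 62]) cube([96, 18, 1057]);
translate([1310, 496, 62]) cube([96, 18, 1057]);
translate([1524, 496, 62]) cube([96, 18, 1057]);
translate([1738, 496, 62]) cube([96, 18, 1057]);
translate([1952, 496, 62]) cube([96, 18, 1057]);


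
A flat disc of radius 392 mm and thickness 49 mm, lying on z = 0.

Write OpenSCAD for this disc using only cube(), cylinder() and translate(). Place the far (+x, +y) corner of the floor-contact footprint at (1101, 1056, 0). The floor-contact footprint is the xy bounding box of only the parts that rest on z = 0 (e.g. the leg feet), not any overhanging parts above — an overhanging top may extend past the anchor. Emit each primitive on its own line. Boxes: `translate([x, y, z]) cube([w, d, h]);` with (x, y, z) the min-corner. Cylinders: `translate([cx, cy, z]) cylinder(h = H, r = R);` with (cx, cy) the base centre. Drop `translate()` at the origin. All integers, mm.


translate([709, 664, 0]) cylinder(h = 49, r = 392);


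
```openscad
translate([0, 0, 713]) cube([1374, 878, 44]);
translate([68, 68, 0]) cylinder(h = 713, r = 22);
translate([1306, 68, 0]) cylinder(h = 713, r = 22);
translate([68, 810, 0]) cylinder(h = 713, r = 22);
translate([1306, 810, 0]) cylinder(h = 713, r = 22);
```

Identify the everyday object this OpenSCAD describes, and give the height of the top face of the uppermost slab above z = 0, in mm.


A table. The table height is 757 mm.

A 1374×878×44 slab sits at z = 713 on four Ø44 mm round legs — a table. The top surface is at 713 + 44 = 757 mm.


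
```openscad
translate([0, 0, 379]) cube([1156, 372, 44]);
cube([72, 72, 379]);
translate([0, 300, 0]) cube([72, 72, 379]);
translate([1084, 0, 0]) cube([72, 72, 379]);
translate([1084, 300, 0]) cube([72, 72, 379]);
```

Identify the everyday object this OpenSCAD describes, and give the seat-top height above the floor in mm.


A bench. The seat-top height is 423 mm.

A long slab on four corner posts — a bench. The slab sits at z = 379 with thickness 44, so the top is 379 + 44 = 423 mm.


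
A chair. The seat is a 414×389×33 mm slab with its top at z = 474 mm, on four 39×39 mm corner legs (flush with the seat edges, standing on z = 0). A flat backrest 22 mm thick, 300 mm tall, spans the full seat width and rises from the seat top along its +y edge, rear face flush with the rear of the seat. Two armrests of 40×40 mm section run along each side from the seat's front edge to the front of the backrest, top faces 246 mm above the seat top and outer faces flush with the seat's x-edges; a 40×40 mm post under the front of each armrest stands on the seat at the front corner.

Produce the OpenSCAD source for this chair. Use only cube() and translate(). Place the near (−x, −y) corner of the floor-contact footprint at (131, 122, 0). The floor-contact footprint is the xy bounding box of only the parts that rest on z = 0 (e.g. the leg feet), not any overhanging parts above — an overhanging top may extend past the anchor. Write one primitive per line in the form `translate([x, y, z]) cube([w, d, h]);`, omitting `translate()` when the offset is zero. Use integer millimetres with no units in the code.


// leg_h = 474 - 33 = 441
// arm post h = 246 - 40 = 206
translate([131, 122, 441]) cube([414, 389, 33]);
translate([131, 122, 0]) cube([39, 39, 441]);
translate([506, 122, 0]) cube([39, 39, 441]);
translate([131, 472, 0]) cube([39, 39, 441]);
translate([506, 472, 0]) cube([39, 39, 441]);
translate([131, 489, 474]) cube([414, 22, 300]);
translate([131, 122, 680]) cube([40, 367, 40]);
translate([505, 122, 680]) cube([40, 367, 40]);
translate([131, 122, 474]) cube([40, 40, 206]);
translate([505, 122, 474]) cube([40, 40, 206]);


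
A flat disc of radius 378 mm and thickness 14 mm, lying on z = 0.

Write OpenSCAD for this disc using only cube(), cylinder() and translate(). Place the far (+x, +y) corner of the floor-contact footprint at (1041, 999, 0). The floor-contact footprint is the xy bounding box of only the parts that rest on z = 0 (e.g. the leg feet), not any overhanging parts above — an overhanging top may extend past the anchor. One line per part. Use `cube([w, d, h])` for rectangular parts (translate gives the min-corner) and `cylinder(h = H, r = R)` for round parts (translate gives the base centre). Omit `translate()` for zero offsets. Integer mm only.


translate([663, 621, 0]) cylinder(h = 14, r = 378);


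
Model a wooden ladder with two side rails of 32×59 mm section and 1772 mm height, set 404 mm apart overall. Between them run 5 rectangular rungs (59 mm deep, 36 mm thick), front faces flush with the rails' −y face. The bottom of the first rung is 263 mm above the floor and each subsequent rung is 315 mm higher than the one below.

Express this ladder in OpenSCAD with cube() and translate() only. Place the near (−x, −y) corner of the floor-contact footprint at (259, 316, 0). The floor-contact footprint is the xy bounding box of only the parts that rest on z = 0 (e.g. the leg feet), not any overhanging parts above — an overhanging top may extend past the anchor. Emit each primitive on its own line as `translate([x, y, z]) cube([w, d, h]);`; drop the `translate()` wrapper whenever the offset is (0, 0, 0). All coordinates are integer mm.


// rung span = 404 - 2*32 = 340
// rung[k] z = 263 + k*315
translate([259, 316, 0]) cube([32, 59, 1772]);
translate([631, 316, 0]) cube([32, 59, 1772]);
translate([291, 316, 263]) cube([340, 59, 36]);
translate([291, 316, 578]) cube([340, 59, 36]);
translate([291, 316, 893]) cube([340, 59, 36]);
translate([291, 316, 1208]) cube([340, 59, 36]);
translate([291, 316, 1523]) cube([340, 59, 36]);


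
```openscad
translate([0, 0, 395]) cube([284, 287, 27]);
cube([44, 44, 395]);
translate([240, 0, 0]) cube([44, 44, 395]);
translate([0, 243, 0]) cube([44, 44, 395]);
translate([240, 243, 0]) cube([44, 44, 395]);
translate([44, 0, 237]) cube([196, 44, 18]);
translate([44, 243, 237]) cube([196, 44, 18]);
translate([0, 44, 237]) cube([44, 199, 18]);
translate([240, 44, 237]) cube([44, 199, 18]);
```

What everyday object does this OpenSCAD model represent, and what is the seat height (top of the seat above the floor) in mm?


A stool. The seat height is 422 mm.

A 284×287×27 slab at z = 395 on four corner posts — a stool. The seat top is 395 + 27 = 422 mm.


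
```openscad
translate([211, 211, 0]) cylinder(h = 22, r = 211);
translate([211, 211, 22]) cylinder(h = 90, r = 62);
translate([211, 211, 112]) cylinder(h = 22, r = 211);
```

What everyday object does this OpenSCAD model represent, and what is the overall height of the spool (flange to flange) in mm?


A spool. The overall height is 134 mm.

Three coaxial cylinders, large–small–large — a spool. Two 22 mm flanges and a 90 mm core give 22 + 90 + 22 = 134 mm.


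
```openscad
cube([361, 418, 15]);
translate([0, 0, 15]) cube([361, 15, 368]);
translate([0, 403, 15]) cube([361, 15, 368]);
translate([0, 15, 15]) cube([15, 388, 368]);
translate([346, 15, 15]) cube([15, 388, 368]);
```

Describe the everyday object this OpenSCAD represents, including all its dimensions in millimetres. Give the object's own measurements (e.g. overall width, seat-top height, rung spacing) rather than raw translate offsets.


An open-topped rectangular box: outside dimensions 361×418×383 mm, with a uniform wall and base thickness of 15 mm. The base is a full 361×418 slab on the floor; four walls sit on top of the base. The front and back walls (the −y and +y sides) span the full width; the two side walls fit between them.


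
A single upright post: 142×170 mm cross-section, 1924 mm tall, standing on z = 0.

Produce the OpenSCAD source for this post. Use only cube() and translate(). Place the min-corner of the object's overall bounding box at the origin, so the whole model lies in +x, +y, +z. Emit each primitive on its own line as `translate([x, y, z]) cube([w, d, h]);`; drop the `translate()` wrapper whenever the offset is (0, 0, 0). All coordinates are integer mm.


cube([142, 170, 1924]);


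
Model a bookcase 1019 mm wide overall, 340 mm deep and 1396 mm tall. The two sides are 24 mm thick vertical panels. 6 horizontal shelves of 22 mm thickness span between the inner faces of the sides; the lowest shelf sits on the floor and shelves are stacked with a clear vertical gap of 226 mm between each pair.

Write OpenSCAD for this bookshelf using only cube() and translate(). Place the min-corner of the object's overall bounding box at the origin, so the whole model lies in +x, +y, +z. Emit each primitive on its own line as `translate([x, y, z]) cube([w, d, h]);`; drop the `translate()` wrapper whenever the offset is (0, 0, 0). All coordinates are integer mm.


cube([24, 340, 1396]);
translate([995, 0, 0]) cube([24, 340, 1396]);
translate([24, 0, 0]) cube([971, 340, 22]);
translate([24, 0, 248]) cube([971, 340, 22]);
translate([24, 0, 496]) cube([971, 340, 22]);
translate([24, 0, 744]) cube([971, 340, 22]);
translate([24, 0, 992]) cube([971, 340, 22]);
translate([24, 0, 1240]) cube([971, 340, 22]);


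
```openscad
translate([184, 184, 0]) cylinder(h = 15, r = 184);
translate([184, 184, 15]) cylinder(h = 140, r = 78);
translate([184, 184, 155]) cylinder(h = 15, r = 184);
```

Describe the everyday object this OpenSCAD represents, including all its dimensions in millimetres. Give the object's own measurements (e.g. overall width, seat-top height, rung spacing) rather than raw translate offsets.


A spool: two coaxial disc flanges of radius 184 mm and thickness 15 mm, joined by a core cylinder of radius 78 mm and height 140 mm. The lower flange rests on z = 0 and the three cylinders share a vertical axis.


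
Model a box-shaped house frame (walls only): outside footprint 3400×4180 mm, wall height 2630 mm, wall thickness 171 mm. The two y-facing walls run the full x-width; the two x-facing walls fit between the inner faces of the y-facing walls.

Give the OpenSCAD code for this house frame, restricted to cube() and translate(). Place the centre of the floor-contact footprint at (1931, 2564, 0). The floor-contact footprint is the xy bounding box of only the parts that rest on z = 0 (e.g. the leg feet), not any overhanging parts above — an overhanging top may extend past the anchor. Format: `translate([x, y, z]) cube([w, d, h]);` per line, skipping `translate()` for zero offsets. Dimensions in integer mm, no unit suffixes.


translate([231, 474, 0]) cube([3400, 171, 2630]);
translate([231, 4483, 0]) cube([3400, 171, 2630]);
translate([231, 645, 0]) cube([171, 3838, 2630]);
translate([3460, 645, 0]) cube([171, 3838, 2630]);


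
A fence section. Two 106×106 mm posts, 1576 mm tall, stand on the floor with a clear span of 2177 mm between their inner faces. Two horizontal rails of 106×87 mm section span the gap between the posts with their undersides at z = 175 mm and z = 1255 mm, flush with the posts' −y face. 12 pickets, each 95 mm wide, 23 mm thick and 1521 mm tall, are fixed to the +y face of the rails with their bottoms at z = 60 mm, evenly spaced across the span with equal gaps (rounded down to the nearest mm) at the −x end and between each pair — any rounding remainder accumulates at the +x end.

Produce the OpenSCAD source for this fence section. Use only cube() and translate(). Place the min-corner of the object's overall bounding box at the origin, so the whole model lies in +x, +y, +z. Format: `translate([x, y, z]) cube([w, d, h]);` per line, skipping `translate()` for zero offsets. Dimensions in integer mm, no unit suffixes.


cube([106, 106, 1576]);
translate([2283, 0, 0]) cube([106, 106, 1576]);
translate([106, 0, 175]) cube([2177, 106, 87]);
translate([106, 0, 1255]) cube([2177, 106, 87]);
translate([185, 106, 60]) cube([95, 23, 1521]);
translate([359, 106, 60]) cube([95, 23, 1521]);
translate([533, 106, 60]) cube([95, 23, 1521]);
translate([707, 106, 60]) cube([95, 23, 1521]);
translate([881, 106, 60]) cube([95, 23, 1521]);
translate([1055, 106, 60]) cube([95, 23, 1521]);
translate([1229, 106, 60]) cube([95, 23, 1521]);
translate([1403, 106, 60]) cube([95, 23, 1521]);
translate([1577, 106, 60]) cube([95, 23, 1521]);
translate([1751, 106, 60]) cube([95, 23, 1521]);
translate([1925, 106, 60]) cube([95, 23, 1521]);
translate([2099, 106, 60]) cube([95, 23, 1521]);


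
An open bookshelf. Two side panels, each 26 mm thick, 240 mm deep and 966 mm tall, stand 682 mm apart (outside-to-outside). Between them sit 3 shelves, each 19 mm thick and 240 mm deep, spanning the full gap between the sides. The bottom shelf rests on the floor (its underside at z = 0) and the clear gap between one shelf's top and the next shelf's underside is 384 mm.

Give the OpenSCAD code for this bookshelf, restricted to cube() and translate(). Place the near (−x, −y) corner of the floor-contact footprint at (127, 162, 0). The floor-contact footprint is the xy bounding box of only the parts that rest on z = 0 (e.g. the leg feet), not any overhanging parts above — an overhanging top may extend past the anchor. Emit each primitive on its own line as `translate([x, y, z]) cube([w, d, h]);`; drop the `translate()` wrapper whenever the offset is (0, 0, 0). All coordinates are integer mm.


translate([127, 162, 0]) cube([26, 240, 966]);
translate([783, 162, 0]) cube([26, 240, 966]);
translate([153, 162, 0]) cube([630, 240, 19]);
translate([153, 162, 403]) cube([630, 240, 19]);
translate([153, 162, 806]) cube([630, 240, 19]);


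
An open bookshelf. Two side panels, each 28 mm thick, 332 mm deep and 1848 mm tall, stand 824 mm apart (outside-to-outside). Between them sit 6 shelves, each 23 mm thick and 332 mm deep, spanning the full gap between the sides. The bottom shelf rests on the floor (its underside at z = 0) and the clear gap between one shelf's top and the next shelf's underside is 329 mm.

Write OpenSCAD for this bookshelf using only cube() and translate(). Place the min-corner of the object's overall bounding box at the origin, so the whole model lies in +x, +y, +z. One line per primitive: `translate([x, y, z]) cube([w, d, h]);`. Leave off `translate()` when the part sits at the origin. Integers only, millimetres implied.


cube([28, 332, 1848]);
translate([796, 0, 0]) cube([28, 332, 1848]);
translate([28, 0, 0]) cube([768, 332, 23]);
translate([28, 0, 352]) cube([768, 332, 23]);
translate([28, 0, 704]) cube([768, 332, 23]);
translate([28, 0, 1056]) cube([768, 332, 23]);
translate([28, 0, 1408]) cube([768, 332, 23]);
translate([28, 0, 1760]) cube([768, 332, 23]);


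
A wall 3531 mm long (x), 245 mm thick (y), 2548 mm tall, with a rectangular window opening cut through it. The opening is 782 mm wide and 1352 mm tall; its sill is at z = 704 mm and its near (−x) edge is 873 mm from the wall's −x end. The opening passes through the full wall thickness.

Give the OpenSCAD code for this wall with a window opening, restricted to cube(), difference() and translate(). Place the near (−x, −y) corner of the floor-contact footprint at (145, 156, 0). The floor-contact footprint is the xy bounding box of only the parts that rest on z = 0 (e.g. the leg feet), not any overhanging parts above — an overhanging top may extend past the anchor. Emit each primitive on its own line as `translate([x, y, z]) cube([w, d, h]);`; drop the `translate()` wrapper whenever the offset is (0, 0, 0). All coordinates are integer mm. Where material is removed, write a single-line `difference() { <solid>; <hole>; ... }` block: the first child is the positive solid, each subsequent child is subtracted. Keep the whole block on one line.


difference() { translate([145, 156, 0]) cube([3531, 245, 2548]); translate([1018, 156, 704]) cube([782, 245, 1352]); }


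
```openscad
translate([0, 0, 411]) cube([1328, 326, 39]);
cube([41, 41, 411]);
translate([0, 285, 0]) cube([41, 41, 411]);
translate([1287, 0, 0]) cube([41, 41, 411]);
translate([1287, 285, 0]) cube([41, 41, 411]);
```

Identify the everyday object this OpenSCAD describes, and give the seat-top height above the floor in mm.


A bench. The seat-top height is 450 mm.

A long slab on four corner posts — a bench. The slab sits at z = 411 with thickness 39, so the top is 411 + 39 = 450 mm.


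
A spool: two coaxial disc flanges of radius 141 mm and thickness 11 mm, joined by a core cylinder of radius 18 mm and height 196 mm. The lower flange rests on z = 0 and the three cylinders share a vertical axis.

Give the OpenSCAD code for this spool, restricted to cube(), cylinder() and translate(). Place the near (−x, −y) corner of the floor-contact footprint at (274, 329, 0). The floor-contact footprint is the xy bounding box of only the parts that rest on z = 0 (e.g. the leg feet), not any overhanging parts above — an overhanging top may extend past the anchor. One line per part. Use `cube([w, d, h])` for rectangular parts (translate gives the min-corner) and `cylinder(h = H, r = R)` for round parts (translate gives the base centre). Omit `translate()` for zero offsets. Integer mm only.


translate([415, 470, 0]) cylinder(h = 11, r = 141);
translate([415, 470, 11]) cylinder(h = 196, r = 18);
translate([415, 470, 207]) cylinder(h = 11, r = 141);


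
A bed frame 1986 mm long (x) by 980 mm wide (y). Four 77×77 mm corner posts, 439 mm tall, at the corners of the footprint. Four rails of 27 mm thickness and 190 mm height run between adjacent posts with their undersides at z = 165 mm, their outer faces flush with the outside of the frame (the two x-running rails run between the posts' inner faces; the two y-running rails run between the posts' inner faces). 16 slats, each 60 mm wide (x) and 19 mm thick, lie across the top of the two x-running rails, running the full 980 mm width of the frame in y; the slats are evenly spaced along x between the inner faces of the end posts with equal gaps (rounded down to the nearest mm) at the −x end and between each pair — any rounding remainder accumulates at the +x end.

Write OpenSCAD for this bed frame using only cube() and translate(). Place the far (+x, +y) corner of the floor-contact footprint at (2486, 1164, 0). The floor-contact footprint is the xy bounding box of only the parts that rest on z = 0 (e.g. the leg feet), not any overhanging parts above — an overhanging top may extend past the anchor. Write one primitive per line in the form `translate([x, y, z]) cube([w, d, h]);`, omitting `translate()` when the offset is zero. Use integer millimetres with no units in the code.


translate([500, 184, 0]) cube([77, 77, 439]);
translate([500, 1087, 0]) cube([77, 77, 439]);
translate([2409, 184, 0]) cube([77, 77, 439]);
translate([2409, 1087, 0]) cube([77, 77, 439]);
translate([577, 184, 165]) cube([1832, 27, 190]);
translate([577, 1137, 165]) cube([1832, 27, 190]);
translate([500, 261, 165]) cube([27, 826, 190]);
translate([2459, 261, 165]) cube([27, 826, 190]);
translate([628, 184, 355]) cube([60, 980, 19]);
translate([739, 184, 355]) cube([60, 980, 19]);
translate([850, 184, 355]) cube([60, 980, 19]);
translate([961, 184, 355]) cube([60, 980, 19]);
translate([1072, 184, 355]) cube([60, 980, 19]);
translate([1183, 184, 355]) cube([60, 980, 19]);
translate([1294, 184, 355]) cube([60, 980, 19]);
translate([1405, 184, 355]) cube([60, 980, 19]);
translate([1516, 184, 355]) cube([60, 980, 19]);
translate([1627, 184, 355]) cube([60, 980, 19]);
translate([1738, 184, 355]) cube([60, 980, 19]);
translate([1849, 184, 355]) cube([60, 980, 19]);
translate([1960, 184, 355]) cube([60, 980, 19]);
translate([2071, 184, 355]) cube([60, 980, 19]);
translate([2182, 184, 355]) cube([60, 980, 19]);
translate([2293, 184, 355]) cube([60, 980, 19]);


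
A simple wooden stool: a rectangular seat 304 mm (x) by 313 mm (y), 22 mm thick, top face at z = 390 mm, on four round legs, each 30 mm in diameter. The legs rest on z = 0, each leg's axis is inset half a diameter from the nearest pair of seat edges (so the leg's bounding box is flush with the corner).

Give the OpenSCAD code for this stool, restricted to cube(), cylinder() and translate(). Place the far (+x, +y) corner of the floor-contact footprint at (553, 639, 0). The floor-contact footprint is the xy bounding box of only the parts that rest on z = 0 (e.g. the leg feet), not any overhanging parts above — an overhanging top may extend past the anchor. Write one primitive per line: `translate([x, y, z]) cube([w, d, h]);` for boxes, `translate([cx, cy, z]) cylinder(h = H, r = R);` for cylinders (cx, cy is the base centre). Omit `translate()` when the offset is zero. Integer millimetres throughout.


translate([249, 326, 368]) cube([304, 313, 22]);
translate([264, 341, 0]) cylinder(h = 368, r = 15);
translate([538, 341, 0]) cylinder(h = 368, r = 15);
translate([264, 624, 0]) cylinder(h = 368, r = 15);
translate([538, 624, 0]) cylinder(h = 368, r = 15);


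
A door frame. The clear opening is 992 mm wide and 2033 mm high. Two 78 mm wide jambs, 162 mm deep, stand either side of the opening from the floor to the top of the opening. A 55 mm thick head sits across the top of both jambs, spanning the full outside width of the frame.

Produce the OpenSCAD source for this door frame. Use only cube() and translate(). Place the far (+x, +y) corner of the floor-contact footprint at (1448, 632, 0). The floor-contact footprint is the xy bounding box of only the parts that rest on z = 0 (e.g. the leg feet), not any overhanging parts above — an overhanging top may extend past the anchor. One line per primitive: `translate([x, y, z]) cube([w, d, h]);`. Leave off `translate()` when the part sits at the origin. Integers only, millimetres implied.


translate([300, 470, 0]) cube([78, 162, 2033]);
translate([1370, 470, 0]) cube([78, 162, 2033]);
translate([300, 470, 2033]) cube([1148, 162, 55]);


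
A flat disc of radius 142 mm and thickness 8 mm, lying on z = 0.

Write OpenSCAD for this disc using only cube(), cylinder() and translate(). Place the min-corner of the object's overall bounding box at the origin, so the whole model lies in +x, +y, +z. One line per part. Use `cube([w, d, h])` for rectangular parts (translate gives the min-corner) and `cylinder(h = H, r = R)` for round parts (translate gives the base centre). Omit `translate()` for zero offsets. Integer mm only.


translate([142, 142, 0]) cylinder(h = 8, r = 142);


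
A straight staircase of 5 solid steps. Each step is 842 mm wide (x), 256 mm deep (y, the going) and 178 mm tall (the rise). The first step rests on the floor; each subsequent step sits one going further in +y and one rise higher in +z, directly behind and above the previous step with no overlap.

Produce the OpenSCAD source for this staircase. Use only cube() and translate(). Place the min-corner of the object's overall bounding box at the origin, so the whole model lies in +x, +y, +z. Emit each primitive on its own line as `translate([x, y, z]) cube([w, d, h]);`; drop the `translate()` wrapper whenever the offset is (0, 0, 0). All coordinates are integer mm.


cube([842, 256, 178]);
translate([0, 256, 178]) cube([842, 256, 178]);
translate([0, 512, 356]) cube([842, 256, 178]);
translate([0, 768, 534]) cube([842, 256, 178]);
translate([0, 1024, 712]) cube([842, 256, 178]);


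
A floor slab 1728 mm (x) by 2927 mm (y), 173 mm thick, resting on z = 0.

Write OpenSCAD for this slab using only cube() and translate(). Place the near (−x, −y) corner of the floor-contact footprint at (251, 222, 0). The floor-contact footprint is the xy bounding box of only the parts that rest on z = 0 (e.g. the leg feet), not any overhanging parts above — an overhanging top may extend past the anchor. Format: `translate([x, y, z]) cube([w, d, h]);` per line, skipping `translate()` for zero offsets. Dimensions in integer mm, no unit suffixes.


translate([251, 222, 0]) cube([1728, 2927, 173]);


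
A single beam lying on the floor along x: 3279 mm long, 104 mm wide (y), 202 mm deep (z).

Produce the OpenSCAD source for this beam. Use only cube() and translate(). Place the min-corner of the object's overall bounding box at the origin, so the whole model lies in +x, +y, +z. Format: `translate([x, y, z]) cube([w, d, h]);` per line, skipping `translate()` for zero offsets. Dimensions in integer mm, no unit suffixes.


cube([3279, 104, 202]);


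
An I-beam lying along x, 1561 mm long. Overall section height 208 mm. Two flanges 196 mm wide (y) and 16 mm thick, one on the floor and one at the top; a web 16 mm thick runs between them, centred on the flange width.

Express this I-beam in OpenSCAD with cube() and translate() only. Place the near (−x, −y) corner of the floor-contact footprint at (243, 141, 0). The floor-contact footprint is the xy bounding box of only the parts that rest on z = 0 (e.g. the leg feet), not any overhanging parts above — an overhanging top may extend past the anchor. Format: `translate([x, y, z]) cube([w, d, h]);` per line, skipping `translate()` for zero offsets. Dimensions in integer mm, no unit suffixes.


translate([243, 141, 0]) cube([1561, 196, 16]);
translate([243, 231, 16]) cube([1561, 16, 176]);
translate([243, 141, 192]) cube([1561, 196, 16]);


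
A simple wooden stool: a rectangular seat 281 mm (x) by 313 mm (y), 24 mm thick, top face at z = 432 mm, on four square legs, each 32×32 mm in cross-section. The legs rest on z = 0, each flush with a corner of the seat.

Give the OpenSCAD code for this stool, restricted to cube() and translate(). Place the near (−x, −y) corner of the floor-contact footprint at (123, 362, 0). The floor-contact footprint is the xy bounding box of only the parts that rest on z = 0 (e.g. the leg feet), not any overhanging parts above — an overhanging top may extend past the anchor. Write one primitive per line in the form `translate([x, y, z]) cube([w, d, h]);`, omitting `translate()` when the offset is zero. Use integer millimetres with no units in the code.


translate([123, 362, 408]) cube([281, 313, 24]);
translate([123, 362, 0]) cube([32, 32, 408]);
translate([372, 362, 0]) cube([32, 32, 408]);
translate([123, 643, 0]) cube([32, 32, 408]);
translate([372, 643, 0]) cube([32, 32, 408]);


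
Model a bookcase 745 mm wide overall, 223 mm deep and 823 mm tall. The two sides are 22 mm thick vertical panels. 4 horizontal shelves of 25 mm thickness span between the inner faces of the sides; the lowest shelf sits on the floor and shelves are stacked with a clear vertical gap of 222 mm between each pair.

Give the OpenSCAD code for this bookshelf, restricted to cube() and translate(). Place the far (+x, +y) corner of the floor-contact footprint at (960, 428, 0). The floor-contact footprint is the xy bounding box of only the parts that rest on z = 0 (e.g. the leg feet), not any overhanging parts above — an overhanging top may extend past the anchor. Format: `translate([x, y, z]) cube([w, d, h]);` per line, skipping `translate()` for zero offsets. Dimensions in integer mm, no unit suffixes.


translate([215, 205, 0]) cube([22, 223, 823]);
translate([938, 205, 0]) cube([22, 223, 823]);
translate([237, 205, 0]) cube([701, 223, 25]);
translate([237, 205, 247]) cube([701, 223, 25]);
translate([237, 205, 494]) cube([701, 223, 25]);
translate([237, 205, 741]) cube([701, 223, 25]);


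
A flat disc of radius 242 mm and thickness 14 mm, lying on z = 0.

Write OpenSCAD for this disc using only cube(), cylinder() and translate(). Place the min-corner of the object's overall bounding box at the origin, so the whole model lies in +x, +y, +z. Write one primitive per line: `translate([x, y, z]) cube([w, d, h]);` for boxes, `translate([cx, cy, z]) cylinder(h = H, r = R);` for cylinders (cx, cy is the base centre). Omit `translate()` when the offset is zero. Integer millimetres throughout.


translate([242, 242, 0]) cylinder(h = 14, r = 242);


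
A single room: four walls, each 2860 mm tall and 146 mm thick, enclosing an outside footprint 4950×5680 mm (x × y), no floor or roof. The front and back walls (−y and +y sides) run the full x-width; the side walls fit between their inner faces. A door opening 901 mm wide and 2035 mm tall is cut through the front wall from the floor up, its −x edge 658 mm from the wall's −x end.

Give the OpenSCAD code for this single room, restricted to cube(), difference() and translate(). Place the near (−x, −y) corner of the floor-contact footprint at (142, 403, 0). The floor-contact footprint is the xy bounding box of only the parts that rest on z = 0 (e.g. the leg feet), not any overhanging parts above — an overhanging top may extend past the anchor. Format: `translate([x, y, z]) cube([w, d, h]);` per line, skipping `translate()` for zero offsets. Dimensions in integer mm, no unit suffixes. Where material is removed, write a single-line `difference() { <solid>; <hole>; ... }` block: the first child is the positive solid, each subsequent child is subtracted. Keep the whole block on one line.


difference() { translate([142, 403, 0]) cube([4950, 146, 2860]); translate([800, 403, 0]) cube([901, 146, 2035]); }
translate([142, 5937, 0]) cube([4950, 146, 2860]);
translate([142, 549, 0]) cube([146, 5388, 2860]);
translate([4946, 549, 0]) cube([146, 5388, 2860]);


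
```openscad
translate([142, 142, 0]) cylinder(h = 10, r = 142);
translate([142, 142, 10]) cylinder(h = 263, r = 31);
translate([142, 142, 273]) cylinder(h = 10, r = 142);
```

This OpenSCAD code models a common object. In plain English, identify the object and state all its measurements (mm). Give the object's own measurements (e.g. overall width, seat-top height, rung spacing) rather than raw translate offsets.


A spool: two coaxial disc flanges of radius 142 mm and thickness 10 mm, joined by a core cylinder of radius 31 mm and height 263 mm. The lower flange rests on z = 0 and the three cylinders share a vertical axis.


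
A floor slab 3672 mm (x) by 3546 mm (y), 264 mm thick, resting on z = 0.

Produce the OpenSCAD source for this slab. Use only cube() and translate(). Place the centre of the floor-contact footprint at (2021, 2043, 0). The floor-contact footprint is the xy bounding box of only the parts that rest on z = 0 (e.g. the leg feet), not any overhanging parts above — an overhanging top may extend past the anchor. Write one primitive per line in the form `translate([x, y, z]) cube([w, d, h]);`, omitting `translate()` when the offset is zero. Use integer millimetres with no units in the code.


translate([185, 270, 0]) cube([3672, 3546, 264]);


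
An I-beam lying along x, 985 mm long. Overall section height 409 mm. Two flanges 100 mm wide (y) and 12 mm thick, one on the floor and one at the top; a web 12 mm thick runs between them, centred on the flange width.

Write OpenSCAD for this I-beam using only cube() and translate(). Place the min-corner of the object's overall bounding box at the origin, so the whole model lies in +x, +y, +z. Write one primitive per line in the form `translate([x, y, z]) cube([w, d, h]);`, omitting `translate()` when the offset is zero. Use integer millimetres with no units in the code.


cube([985, 100, 12]);
translate([0, 44, 12]) cube([985, 12, 385]);
translate([0, 0, 397]) cube([985, 100, 12]);


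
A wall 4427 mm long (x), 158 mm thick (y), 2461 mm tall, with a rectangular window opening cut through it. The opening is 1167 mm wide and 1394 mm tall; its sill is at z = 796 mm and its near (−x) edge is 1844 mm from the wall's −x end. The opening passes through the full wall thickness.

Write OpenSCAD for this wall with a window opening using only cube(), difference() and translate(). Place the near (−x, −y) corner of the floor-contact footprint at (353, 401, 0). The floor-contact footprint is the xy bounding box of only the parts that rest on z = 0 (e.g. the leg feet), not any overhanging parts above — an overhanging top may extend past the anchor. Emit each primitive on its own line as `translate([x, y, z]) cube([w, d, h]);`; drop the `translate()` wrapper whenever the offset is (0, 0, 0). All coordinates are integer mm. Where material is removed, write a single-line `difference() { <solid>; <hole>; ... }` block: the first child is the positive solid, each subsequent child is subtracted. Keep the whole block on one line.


difference() { translate([353, 401, 0]) cube([4427, 158, 2461]); translate([2197, 401, 796]) cube([1167, 158, 1394]); }


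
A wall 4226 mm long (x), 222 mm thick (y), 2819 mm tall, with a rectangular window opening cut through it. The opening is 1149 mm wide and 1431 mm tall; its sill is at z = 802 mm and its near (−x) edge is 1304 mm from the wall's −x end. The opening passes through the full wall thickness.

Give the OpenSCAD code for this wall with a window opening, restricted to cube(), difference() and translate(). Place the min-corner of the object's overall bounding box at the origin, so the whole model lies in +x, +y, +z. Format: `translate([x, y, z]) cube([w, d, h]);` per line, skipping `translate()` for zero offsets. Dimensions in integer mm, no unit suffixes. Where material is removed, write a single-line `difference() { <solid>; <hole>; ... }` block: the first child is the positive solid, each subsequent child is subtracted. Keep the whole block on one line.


difference() { cube([4226, 222, 2819]); translate([1304, 0, 802]) cube([1149, 222, 1431]); }


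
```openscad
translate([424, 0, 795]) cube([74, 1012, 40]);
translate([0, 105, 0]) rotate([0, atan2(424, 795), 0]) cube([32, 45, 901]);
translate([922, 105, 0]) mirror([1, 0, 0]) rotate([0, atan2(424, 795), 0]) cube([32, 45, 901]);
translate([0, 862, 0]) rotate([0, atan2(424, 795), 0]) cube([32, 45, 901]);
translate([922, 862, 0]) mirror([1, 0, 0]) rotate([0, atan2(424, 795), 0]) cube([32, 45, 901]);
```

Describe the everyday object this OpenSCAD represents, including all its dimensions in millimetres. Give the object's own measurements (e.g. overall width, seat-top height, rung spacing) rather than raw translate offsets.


A sawhorse. A 74×1012×40 mm beam (x, y, z) sits on two A-frame leg pairs. Each pair is two raked legs of 32×45 mm section (45 mm along y) splaying symmetrically in x. Each leg rises 795 mm vertically over 424 mm of horizontal reach and is 901 mm long along its own axis. Every leg's outer bottom edge rests on the floor and its outer top edge meets a bottom edge of the beam — the left legs (tilting toward +x) meet the beam's −x bottom edge, the right legs (their mirror images, tilting toward −x) meet its +x bottom edge — so the leg tops tuck under the beam, the beam's underside is 795 mm above the floor, and the feet are 922 mm apart outside-to-outside with the beam centred between them. The two leg pairs are set in 105 mm from either end of the beam.


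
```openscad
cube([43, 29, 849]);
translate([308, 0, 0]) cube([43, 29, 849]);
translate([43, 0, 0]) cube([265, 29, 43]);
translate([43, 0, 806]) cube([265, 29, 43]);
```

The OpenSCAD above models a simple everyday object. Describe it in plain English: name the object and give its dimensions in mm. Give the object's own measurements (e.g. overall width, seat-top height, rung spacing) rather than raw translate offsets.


A rectangular picture frame lying in the x–z plane (depth along y). The opening is 265 mm wide (x) by 763 mm tall (z), surrounded by a border 43 mm wide on all four sides. The frame is 29 mm deep and is made of two full-height vertical stiles with two horizontal rails fitted between them.


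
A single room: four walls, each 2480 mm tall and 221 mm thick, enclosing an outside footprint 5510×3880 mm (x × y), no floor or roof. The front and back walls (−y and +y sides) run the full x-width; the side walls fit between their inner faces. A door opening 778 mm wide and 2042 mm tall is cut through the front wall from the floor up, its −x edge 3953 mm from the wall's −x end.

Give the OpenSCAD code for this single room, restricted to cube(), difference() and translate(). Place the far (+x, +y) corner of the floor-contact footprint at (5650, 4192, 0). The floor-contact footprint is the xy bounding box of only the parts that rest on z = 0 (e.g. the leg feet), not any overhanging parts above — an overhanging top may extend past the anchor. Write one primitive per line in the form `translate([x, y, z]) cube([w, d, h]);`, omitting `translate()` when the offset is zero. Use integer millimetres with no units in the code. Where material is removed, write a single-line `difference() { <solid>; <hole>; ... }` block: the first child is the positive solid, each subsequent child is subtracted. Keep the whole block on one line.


difference() { translate([140, 312, 0]) cube([5510, 221, 2480]); translate([4093, 312, 0]) cube([778, 221, 2042]); }
translate([140, 3971, 0]) cube([5510, 221, 2480]);
translate([140, 533, 0]) cube([221, 3438, 2480]);
translate([5429, 533, 0]) cube([221, 3438, 2480]);


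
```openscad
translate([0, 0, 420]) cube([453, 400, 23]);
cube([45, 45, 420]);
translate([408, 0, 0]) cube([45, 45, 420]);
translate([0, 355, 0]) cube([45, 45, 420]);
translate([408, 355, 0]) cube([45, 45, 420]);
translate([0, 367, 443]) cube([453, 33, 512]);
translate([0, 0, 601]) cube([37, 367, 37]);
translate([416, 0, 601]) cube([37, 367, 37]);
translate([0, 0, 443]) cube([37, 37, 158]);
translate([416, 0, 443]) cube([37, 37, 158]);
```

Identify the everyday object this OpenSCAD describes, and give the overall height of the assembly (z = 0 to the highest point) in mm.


A chair. The overall height is 955 mm.

A slab on four corner posts with a tall panel at the back — a chair. The seat slab sits at z = 420 with thickness 23, and the 512 mm backrest starts at the seat top, so the overall height is 420 + 23 + 512 = 955 mm.


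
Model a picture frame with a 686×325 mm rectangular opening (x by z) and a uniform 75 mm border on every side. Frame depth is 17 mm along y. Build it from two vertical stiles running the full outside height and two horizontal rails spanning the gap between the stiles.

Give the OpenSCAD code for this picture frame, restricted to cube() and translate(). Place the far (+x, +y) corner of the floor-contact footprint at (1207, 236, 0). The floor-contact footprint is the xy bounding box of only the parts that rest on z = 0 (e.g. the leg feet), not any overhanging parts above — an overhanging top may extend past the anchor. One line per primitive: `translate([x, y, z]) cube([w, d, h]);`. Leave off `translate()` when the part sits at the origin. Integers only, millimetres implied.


translate([371, 219, 0]) cube([75, 17, 475]);
translate([1132, 219, 0]) cube([75, 17, 475]);
translate([446, 219, 0]) cube([686, 17, 75]);
translate([446, 219, 400]) cube([686, 17, 75]);


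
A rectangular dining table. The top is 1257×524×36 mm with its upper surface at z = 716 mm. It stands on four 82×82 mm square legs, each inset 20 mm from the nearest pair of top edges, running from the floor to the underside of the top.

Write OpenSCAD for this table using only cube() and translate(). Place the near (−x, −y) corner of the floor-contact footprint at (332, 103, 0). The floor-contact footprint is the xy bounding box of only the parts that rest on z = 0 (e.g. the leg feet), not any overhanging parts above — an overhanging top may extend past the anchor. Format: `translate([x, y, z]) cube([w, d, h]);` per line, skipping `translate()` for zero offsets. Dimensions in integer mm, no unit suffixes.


translate([312, 83, 680]) cube([1257, 524, 36]);
translate([332, 103, 0]) cube([82, 82, 680]);
translate([1467, 103, 0]) cube([82, 82, 680]);
translate([332, 505, 0]) cube([82, 82, 680]);
translate([1467, 505, 0]) cube([82, 82, 680]);
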